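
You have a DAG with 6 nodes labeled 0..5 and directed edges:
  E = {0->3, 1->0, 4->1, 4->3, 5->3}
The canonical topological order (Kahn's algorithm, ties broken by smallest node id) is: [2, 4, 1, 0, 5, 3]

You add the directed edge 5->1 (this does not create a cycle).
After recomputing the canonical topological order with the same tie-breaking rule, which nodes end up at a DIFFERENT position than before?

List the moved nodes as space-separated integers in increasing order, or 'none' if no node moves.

Answer: 0 1 5

Derivation:
Old toposort: [2, 4, 1, 0, 5, 3]
Added edge 5->1
Recompute Kahn (smallest-id tiebreak):
  initial in-degrees: [1, 2, 0, 3, 0, 0]
  ready (indeg=0): [2, 4, 5]
  pop 2: no out-edges | ready=[4, 5] | order so far=[2]
  pop 4: indeg[1]->1; indeg[3]->2 | ready=[5] | order so far=[2, 4]
  pop 5: indeg[1]->0; indeg[3]->1 | ready=[1] | order so far=[2, 4, 5]
  pop 1: indeg[0]->0 | ready=[0] | order so far=[2, 4, 5, 1]
  pop 0: indeg[3]->0 | ready=[3] | order so far=[2, 4, 5, 1, 0]
  pop 3: no out-edges | ready=[] | order so far=[2, 4, 5, 1, 0, 3]
New canonical toposort: [2, 4, 5, 1, 0, 3]
Compare positions:
  Node 0: index 3 -> 4 (moved)
  Node 1: index 2 -> 3 (moved)
  Node 2: index 0 -> 0 (same)
  Node 3: index 5 -> 5 (same)
  Node 4: index 1 -> 1 (same)
  Node 5: index 4 -> 2 (moved)
Nodes that changed position: 0 1 5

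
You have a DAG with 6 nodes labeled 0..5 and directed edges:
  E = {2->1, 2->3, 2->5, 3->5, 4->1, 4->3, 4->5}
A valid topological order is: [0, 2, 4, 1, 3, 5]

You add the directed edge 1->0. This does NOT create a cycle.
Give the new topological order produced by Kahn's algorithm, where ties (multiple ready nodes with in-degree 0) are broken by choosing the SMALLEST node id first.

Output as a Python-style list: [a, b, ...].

Old toposort: [0, 2, 4, 1, 3, 5]
Added edge: 1->0
Position of 1 (3) > position of 0 (0). Must reorder: 1 must now come before 0.
Run Kahn's algorithm (break ties by smallest node id):
  initial in-degrees: [1, 2, 0, 2, 0, 3]
  ready (indeg=0): [2, 4]
  pop 2: indeg[1]->1; indeg[3]->1; indeg[5]->2 | ready=[4] | order so far=[2]
  pop 4: indeg[1]->0; indeg[3]->0; indeg[5]->1 | ready=[1, 3] | order so far=[2, 4]
  pop 1: indeg[0]->0 | ready=[0, 3] | order so far=[2, 4, 1]
  pop 0: no out-edges | ready=[3] | order so far=[2, 4, 1, 0]
  pop 3: indeg[5]->0 | ready=[5] | order so far=[2, 4, 1, 0, 3]
  pop 5: no out-edges | ready=[] | order so far=[2, 4, 1, 0, 3, 5]
  Result: [2, 4, 1, 0, 3, 5]

Answer: [2, 4, 1, 0, 3, 5]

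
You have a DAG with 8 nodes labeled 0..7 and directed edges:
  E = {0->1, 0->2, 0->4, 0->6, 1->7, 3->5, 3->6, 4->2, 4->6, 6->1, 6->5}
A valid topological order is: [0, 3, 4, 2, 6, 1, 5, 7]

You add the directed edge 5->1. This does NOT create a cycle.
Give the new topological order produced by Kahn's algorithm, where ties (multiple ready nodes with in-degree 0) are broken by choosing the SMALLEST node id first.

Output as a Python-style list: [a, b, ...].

Old toposort: [0, 3, 4, 2, 6, 1, 5, 7]
Added edge: 5->1
Position of 5 (6) > position of 1 (5). Must reorder: 5 must now come before 1.
Run Kahn's algorithm (break ties by smallest node id):
  initial in-degrees: [0, 3, 2, 0, 1, 2, 3, 1]
  ready (indeg=0): [0, 3]
  pop 0: indeg[1]->2; indeg[2]->1; indeg[4]->0; indeg[6]->2 | ready=[3, 4] | order so far=[0]
  pop 3: indeg[5]->1; indeg[6]->1 | ready=[4] | order so far=[0, 3]
  pop 4: indeg[2]->0; indeg[6]->0 | ready=[2, 6] | order so far=[0, 3, 4]
  pop 2: no out-edges | ready=[6] | order so far=[0, 3, 4, 2]
  pop 6: indeg[1]->1; indeg[5]->0 | ready=[5] | order so far=[0, 3, 4, 2, 6]
  pop 5: indeg[1]->0 | ready=[1] | order so far=[0, 3, 4, 2, 6, 5]
  pop 1: indeg[7]->0 | ready=[7] | order so far=[0, 3, 4, 2, 6, 5, 1]
  pop 7: no out-edges | ready=[] | order so far=[0, 3, 4, 2, 6, 5, 1, 7]
  Result: [0, 3, 4, 2, 6, 5, 1, 7]

Answer: [0, 3, 4, 2, 6, 5, 1, 7]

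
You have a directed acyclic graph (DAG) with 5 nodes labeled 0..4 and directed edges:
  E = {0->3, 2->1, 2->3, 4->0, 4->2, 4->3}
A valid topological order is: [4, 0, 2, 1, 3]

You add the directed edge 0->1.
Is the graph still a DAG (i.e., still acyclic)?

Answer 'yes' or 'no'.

Answer: yes

Derivation:
Given toposort: [4, 0, 2, 1, 3]
Position of 0: index 1; position of 1: index 3
New edge 0->1: forward
Forward edge: respects the existing order. Still a DAG, same toposort still valid.
Still a DAG? yes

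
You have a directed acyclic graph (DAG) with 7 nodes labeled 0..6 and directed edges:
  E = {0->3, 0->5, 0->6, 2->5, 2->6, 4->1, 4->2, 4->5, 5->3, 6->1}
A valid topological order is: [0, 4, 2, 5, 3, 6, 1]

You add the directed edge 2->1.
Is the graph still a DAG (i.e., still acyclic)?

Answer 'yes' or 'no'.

Given toposort: [0, 4, 2, 5, 3, 6, 1]
Position of 2: index 2; position of 1: index 6
New edge 2->1: forward
Forward edge: respects the existing order. Still a DAG, same toposort still valid.
Still a DAG? yes

Answer: yes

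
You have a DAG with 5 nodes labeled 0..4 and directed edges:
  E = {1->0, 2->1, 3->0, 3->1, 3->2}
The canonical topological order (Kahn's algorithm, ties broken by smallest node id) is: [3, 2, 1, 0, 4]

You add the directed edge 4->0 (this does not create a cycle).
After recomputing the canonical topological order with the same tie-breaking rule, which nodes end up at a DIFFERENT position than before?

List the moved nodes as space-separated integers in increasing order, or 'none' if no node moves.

Answer: 0 4

Derivation:
Old toposort: [3, 2, 1, 0, 4]
Added edge 4->0
Recompute Kahn (smallest-id tiebreak):
  initial in-degrees: [3, 2, 1, 0, 0]
  ready (indeg=0): [3, 4]
  pop 3: indeg[0]->2; indeg[1]->1; indeg[2]->0 | ready=[2, 4] | order so far=[3]
  pop 2: indeg[1]->0 | ready=[1, 4] | order so far=[3, 2]
  pop 1: indeg[0]->1 | ready=[4] | order so far=[3, 2, 1]
  pop 4: indeg[0]->0 | ready=[0] | order so far=[3, 2, 1, 4]
  pop 0: no out-edges | ready=[] | order so far=[3, 2, 1, 4, 0]
New canonical toposort: [3, 2, 1, 4, 0]
Compare positions:
  Node 0: index 3 -> 4 (moved)
  Node 1: index 2 -> 2 (same)
  Node 2: index 1 -> 1 (same)
  Node 3: index 0 -> 0 (same)
  Node 4: index 4 -> 3 (moved)
Nodes that changed position: 0 4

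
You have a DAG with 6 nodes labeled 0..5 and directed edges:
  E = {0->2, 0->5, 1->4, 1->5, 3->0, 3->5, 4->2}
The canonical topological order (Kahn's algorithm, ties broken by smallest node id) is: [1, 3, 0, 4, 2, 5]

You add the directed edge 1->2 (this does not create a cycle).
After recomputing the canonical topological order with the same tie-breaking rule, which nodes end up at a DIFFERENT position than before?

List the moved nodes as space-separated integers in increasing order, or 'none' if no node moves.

Old toposort: [1, 3, 0, 4, 2, 5]
Added edge 1->2
Recompute Kahn (smallest-id tiebreak):
  initial in-degrees: [1, 0, 3, 0, 1, 3]
  ready (indeg=0): [1, 3]
  pop 1: indeg[2]->2; indeg[4]->0; indeg[5]->2 | ready=[3, 4] | order so far=[1]
  pop 3: indeg[0]->0; indeg[5]->1 | ready=[0, 4] | order so far=[1, 3]
  pop 0: indeg[2]->1; indeg[5]->0 | ready=[4, 5] | order so far=[1, 3, 0]
  pop 4: indeg[2]->0 | ready=[2, 5] | order so far=[1, 3, 0, 4]
  pop 2: no out-edges | ready=[5] | order so far=[1, 3, 0, 4, 2]
  pop 5: no out-edges | ready=[] | order so far=[1, 3, 0, 4, 2, 5]
New canonical toposort: [1, 3, 0, 4, 2, 5]
Compare positions:
  Node 0: index 2 -> 2 (same)
  Node 1: index 0 -> 0 (same)
  Node 2: index 4 -> 4 (same)
  Node 3: index 1 -> 1 (same)
  Node 4: index 3 -> 3 (same)
  Node 5: index 5 -> 5 (same)
Nodes that changed position: none

Answer: none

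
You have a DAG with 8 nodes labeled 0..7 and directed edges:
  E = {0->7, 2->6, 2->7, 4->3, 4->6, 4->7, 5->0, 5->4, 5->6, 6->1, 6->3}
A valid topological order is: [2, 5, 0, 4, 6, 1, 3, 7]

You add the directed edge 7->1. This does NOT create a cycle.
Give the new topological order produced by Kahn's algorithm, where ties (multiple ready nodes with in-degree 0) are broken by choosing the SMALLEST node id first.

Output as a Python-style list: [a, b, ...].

Answer: [2, 5, 0, 4, 6, 3, 7, 1]

Derivation:
Old toposort: [2, 5, 0, 4, 6, 1, 3, 7]
Added edge: 7->1
Position of 7 (7) > position of 1 (5). Must reorder: 7 must now come before 1.
Run Kahn's algorithm (break ties by smallest node id):
  initial in-degrees: [1, 2, 0, 2, 1, 0, 3, 3]
  ready (indeg=0): [2, 5]
  pop 2: indeg[6]->2; indeg[7]->2 | ready=[5] | order so far=[2]
  pop 5: indeg[0]->0; indeg[4]->0; indeg[6]->1 | ready=[0, 4] | order so far=[2, 5]
  pop 0: indeg[7]->1 | ready=[4] | order so far=[2, 5, 0]
  pop 4: indeg[3]->1; indeg[6]->0; indeg[7]->0 | ready=[6, 7] | order so far=[2, 5, 0, 4]
  pop 6: indeg[1]->1; indeg[3]->0 | ready=[3, 7] | order so far=[2, 5, 0, 4, 6]
  pop 3: no out-edges | ready=[7] | order so far=[2, 5, 0, 4, 6, 3]
  pop 7: indeg[1]->0 | ready=[1] | order so far=[2, 5, 0, 4, 6, 3, 7]
  pop 1: no out-edges | ready=[] | order so far=[2, 5, 0, 4, 6, 3, 7, 1]
  Result: [2, 5, 0, 4, 6, 3, 7, 1]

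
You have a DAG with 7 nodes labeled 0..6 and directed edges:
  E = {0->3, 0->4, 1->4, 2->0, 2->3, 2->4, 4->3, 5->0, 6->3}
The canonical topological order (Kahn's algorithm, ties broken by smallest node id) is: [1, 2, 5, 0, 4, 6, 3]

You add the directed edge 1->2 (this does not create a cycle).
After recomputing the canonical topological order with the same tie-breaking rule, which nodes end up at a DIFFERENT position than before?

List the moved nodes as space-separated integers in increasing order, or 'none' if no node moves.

Old toposort: [1, 2, 5, 0, 4, 6, 3]
Added edge 1->2
Recompute Kahn (smallest-id tiebreak):
  initial in-degrees: [2, 0, 1, 4, 3, 0, 0]
  ready (indeg=0): [1, 5, 6]
  pop 1: indeg[2]->0; indeg[4]->2 | ready=[2, 5, 6] | order so far=[1]
  pop 2: indeg[0]->1; indeg[3]->3; indeg[4]->1 | ready=[5, 6] | order so far=[1, 2]
  pop 5: indeg[0]->0 | ready=[0, 6] | order so far=[1, 2, 5]
  pop 0: indeg[3]->2; indeg[4]->0 | ready=[4, 6] | order so far=[1, 2, 5, 0]
  pop 4: indeg[3]->1 | ready=[6] | order so far=[1, 2, 5, 0, 4]
  pop 6: indeg[3]->0 | ready=[3] | order so far=[1, 2, 5, 0, 4, 6]
  pop 3: no out-edges | ready=[] | order so far=[1, 2, 5, 0, 4, 6, 3]
New canonical toposort: [1, 2, 5, 0, 4, 6, 3]
Compare positions:
  Node 0: index 3 -> 3 (same)
  Node 1: index 0 -> 0 (same)
  Node 2: index 1 -> 1 (same)
  Node 3: index 6 -> 6 (same)
  Node 4: index 4 -> 4 (same)
  Node 5: index 2 -> 2 (same)
  Node 6: index 5 -> 5 (same)
Nodes that changed position: none

Answer: none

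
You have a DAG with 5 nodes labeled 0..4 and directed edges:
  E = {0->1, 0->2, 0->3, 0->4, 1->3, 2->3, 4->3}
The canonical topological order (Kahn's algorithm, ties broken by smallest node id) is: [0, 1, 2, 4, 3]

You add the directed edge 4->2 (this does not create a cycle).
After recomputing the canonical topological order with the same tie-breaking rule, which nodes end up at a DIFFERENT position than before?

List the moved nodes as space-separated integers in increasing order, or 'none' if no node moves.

Answer: 2 4

Derivation:
Old toposort: [0, 1, 2, 4, 3]
Added edge 4->2
Recompute Kahn (smallest-id tiebreak):
  initial in-degrees: [0, 1, 2, 4, 1]
  ready (indeg=0): [0]
  pop 0: indeg[1]->0; indeg[2]->1; indeg[3]->3; indeg[4]->0 | ready=[1, 4] | order so far=[0]
  pop 1: indeg[3]->2 | ready=[4] | order so far=[0, 1]
  pop 4: indeg[2]->0; indeg[3]->1 | ready=[2] | order so far=[0, 1, 4]
  pop 2: indeg[3]->0 | ready=[3] | order so far=[0, 1, 4, 2]
  pop 3: no out-edges | ready=[] | order so far=[0, 1, 4, 2, 3]
New canonical toposort: [0, 1, 4, 2, 3]
Compare positions:
  Node 0: index 0 -> 0 (same)
  Node 1: index 1 -> 1 (same)
  Node 2: index 2 -> 3 (moved)
  Node 3: index 4 -> 4 (same)
  Node 4: index 3 -> 2 (moved)
Nodes that changed position: 2 4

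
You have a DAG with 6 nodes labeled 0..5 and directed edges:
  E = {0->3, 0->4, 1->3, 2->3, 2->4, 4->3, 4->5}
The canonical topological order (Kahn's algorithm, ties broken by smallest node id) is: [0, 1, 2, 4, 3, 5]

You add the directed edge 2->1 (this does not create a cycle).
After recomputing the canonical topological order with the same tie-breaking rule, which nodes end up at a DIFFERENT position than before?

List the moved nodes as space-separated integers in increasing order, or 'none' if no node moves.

Old toposort: [0, 1, 2, 4, 3, 5]
Added edge 2->1
Recompute Kahn (smallest-id tiebreak):
  initial in-degrees: [0, 1, 0, 4, 2, 1]
  ready (indeg=0): [0, 2]
  pop 0: indeg[3]->3; indeg[4]->1 | ready=[2] | order so far=[0]
  pop 2: indeg[1]->0; indeg[3]->2; indeg[4]->0 | ready=[1, 4] | order so far=[0, 2]
  pop 1: indeg[3]->1 | ready=[4] | order so far=[0, 2, 1]
  pop 4: indeg[3]->0; indeg[5]->0 | ready=[3, 5] | order so far=[0, 2, 1, 4]
  pop 3: no out-edges | ready=[5] | order so far=[0, 2, 1, 4, 3]
  pop 5: no out-edges | ready=[] | order so far=[0, 2, 1, 4, 3, 5]
New canonical toposort: [0, 2, 1, 4, 3, 5]
Compare positions:
  Node 0: index 0 -> 0 (same)
  Node 1: index 1 -> 2 (moved)
  Node 2: index 2 -> 1 (moved)
  Node 3: index 4 -> 4 (same)
  Node 4: index 3 -> 3 (same)
  Node 5: index 5 -> 5 (same)
Nodes that changed position: 1 2

Answer: 1 2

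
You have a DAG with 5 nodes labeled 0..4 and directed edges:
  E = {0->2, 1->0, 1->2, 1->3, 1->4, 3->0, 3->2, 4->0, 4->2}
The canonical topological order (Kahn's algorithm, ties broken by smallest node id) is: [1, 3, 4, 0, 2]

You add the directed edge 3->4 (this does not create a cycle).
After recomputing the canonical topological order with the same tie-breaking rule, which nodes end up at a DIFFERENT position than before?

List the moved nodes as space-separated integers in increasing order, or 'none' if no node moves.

Answer: none

Derivation:
Old toposort: [1, 3, 4, 0, 2]
Added edge 3->4
Recompute Kahn (smallest-id tiebreak):
  initial in-degrees: [3, 0, 4, 1, 2]
  ready (indeg=0): [1]
  pop 1: indeg[0]->2; indeg[2]->3; indeg[3]->0; indeg[4]->1 | ready=[3] | order so far=[1]
  pop 3: indeg[0]->1; indeg[2]->2; indeg[4]->0 | ready=[4] | order so far=[1, 3]
  pop 4: indeg[0]->0; indeg[2]->1 | ready=[0] | order so far=[1, 3, 4]
  pop 0: indeg[2]->0 | ready=[2] | order so far=[1, 3, 4, 0]
  pop 2: no out-edges | ready=[] | order so far=[1, 3, 4, 0, 2]
New canonical toposort: [1, 3, 4, 0, 2]
Compare positions:
  Node 0: index 3 -> 3 (same)
  Node 1: index 0 -> 0 (same)
  Node 2: index 4 -> 4 (same)
  Node 3: index 1 -> 1 (same)
  Node 4: index 2 -> 2 (same)
Nodes that changed position: none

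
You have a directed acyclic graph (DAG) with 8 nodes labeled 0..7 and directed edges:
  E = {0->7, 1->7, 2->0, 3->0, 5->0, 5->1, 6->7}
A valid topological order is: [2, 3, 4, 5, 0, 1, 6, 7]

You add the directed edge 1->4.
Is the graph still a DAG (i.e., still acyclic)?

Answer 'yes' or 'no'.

Given toposort: [2, 3, 4, 5, 0, 1, 6, 7]
Position of 1: index 5; position of 4: index 2
New edge 1->4: backward (u after v in old order)
Backward edge: old toposort is now invalid. Check if this creates a cycle.
Does 4 already reach 1? Reachable from 4: [4]. NO -> still a DAG (reorder needed).
Still a DAG? yes

Answer: yes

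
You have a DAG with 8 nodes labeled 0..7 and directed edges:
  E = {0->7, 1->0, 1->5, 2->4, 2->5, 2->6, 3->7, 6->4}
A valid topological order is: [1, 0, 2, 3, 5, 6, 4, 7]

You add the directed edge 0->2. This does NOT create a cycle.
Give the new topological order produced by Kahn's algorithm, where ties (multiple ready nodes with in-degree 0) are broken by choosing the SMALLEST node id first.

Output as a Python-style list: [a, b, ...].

Answer: [1, 0, 2, 3, 5, 6, 4, 7]

Derivation:
Old toposort: [1, 0, 2, 3, 5, 6, 4, 7]
Added edge: 0->2
Position of 0 (1) < position of 2 (2). Old order still valid.
Run Kahn's algorithm (break ties by smallest node id):
  initial in-degrees: [1, 0, 1, 0, 2, 2, 1, 2]
  ready (indeg=0): [1, 3]
  pop 1: indeg[0]->0; indeg[5]->1 | ready=[0, 3] | order so far=[1]
  pop 0: indeg[2]->0; indeg[7]->1 | ready=[2, 3] | order so far=[1, 0]
  pop 2: indeg[4]->1; indeg[5]->0; indeg[6]->0 | ready=[3, 5, 6] | order so far=[1, 0, 2]
  pop 3: indeg[7]->0 | ready=[5, 6, 7] | order so far=[1, 0, 2, 3]
  pop 5: no out-edges | ready=[6, 7] | order so far=[1, 0, 2, 3, 5]
  pop 6: indeg[4]->0 | ready=[4, 7] | order so far=[1, 0, 2, 3, 5, 6]
  pop 4: no out-edges | ready=[7] | order so far=[1, 0, 2, 3, 5, 6, 4]
  pop 7: no out-edges | ready=[] | order so far=[1, 0, 2, 3, 5, 6, 4, 7]
  Result: [1, 0, 2, 3, 5, 6, 4, 7]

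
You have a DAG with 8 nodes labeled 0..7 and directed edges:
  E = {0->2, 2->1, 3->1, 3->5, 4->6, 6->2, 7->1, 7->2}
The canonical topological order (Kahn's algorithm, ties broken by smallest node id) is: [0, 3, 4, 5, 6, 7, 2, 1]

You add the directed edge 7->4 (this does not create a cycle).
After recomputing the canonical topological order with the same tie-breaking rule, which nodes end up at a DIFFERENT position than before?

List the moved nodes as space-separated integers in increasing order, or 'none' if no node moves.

Old toposort: [0, 3, 4, 5, 6, 7, 2, 1]
Added edge 7->4
Recompute Kahn (smallest-id tiebreak):
  initial in-degrees: [0, 3, 3, 0, 1, 1, 1, 0]
  ready (indeg=0): [0, 3, 7]
  pop 0: indeg[2]->2 | ready=[3, 7] | order so far=[0]
  pop 3: indeg[1]->2; indeg[5]->0 | ready=[5, 7] | order so far=[0, 3]
  pop 5: no out-edges | ready=[7] | order so far=[0, 3, 5]
  pop 7: indeg[1]->1; indeg[2]->1; indeg[4]->0 | ready=[4] | order so far=[0, 3, 5, 7]
  pop 4: indeg[6]->0 | ready=[6] | order so far=[0, 3, 5, 7, 4]
  pop 6: indeg[2]->0 | ready=[2] | order so far=[0, 3, 5, 7, 4, 6]
  pop 2: indeg[1]->0 | ready=[1] | order so far=[0, 3, 5, 7, 4, 6, 2]
  pop 1: no out-edges | ready=[] | order so far=[0, 3, 5, 7, 4, 6, 2, 1]
New canonical toposort: [0, 3, 5, 7, 4, 6, 2, 1]
Compare positions:
  Node 0: index 0 -> 0 (same)
  Node 1: index 7 -> 7 (same)
  Node 2: index 6 -> 6 (same)
  Node 3: index 1 -> 1 (same)
  Node 4: index 2 -> 4 (moved)
  Node 5: index 3 -> 2 (moved)
  Node 6: index 4 -> 5 (moved)
  Node 7: index 5 -> 3 (moved)
Nodes that changed position: 4 5 6 7

Answer: 4 5 6 7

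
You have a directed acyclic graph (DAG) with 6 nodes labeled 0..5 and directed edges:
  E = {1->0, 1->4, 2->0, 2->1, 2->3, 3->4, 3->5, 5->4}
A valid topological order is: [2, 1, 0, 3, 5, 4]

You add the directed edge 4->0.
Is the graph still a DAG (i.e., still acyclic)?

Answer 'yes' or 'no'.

Given toposort: [2, 1, 0, 3, 5, 4]
Position of 4: index 5; position of 0: index 2
New edge 4->0: backward (u after v in old order)
Backward edge: old toposort is now invalid. Check if this creates a cycle.
Does 0 already reach 4? Reachable from 0: [0]. NO -> still a DAG (reorder needed).
Still a DAG? yes

Answer: yes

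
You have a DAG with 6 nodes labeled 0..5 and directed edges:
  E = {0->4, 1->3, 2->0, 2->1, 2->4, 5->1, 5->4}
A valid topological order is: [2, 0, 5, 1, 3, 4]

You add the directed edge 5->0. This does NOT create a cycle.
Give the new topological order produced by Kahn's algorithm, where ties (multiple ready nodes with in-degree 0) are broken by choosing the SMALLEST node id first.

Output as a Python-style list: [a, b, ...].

Answer: [2, 5, 0, 1, 3, 4]

Derivation:
Old toposort: [2, 0, 5, 1, 3, 4]
Added edge: 5->0
Position of 5 (2) > position of 0 (1). Must reorder: 5 must now come before 0.
Run Kahn's algorithm (break ties by smallest node id):
  initial in-degrees: [2, 2, 0, 1, 3, 0]
  ready (indeg=0): [2, 5]
  pop 2: indeg[0]->1; indeg[1]->1; indeg[4]->2 | ready=[5] | order so far=[2]
  pop 5: indeg[0]->0; indeg[1]->0; indeg[4]->1 | ready=[0, 1] | order so far=[2, 5]
  pop 0: indeg[4]->0 | ready=[1, 4] | order so far=[2, 5, 0]
  pop 1: indeg[3]->0 | ready=[3, 4] | order so far=[2, 5, 0, 1]
  pop 3: no out-edges | ready=[4] | order so far=[2, 5, 0, 1, 3]
  pop 4: no out-edges | ready=[] | order so far=[2, 5, 0, 1, 3, 4]
  Result: [2, 5, 0, 1, 3, 4]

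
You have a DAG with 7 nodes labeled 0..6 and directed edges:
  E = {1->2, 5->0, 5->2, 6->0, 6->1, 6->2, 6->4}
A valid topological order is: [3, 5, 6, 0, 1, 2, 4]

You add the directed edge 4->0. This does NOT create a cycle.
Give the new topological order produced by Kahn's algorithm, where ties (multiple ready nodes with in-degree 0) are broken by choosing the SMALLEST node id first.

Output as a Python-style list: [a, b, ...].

Answer: [3, 5, 6, 1, 2, 4, 0]

Derivation:
Old toposort: [3, 5, 6, 0, 1, 2, 4]
Added edge: 4->0
Position of 4 (6) > position of 0 (3). Must reorder: 4 must now come before 0.
Run Kahn's algorithm (break ties by smallest node id):
  initial in-degrees: [3, 1, 3, 0, 1, 0, 0]
  ready (indeg=0): [3, 5, 6]
  pop 3: no out-edges | ready=[5, 6] | order so far=[3]
  pop 5: indeg[0]->2; indeg[2]->2 | ready=[6] | order so far=[3, 5]
  pop 6: indeg[0]->1; indeg[1]->0; indeg[2]->1; indeg[4]->0 | ready=[1, 4] | order so far=[3, 5, 6]
  pop 1: indeg[2]->0 | ready=[2, 4] | order so far=[3, 5, 6, 1]
  pop 2: no out-edges | ready=[4] | order so far=[3, 5, 6, 1, 2]
  pop 4: indeg[0]->0 | ready=[0] | order so far=[3, 5, 6, 1, 2, 4]
  pop 0: no out-edges | ready=[] | order so far=[3, 5, 6, 1, 2, 4, 0]
  Result: [3, 5, 6, 1, 2, 4, 0]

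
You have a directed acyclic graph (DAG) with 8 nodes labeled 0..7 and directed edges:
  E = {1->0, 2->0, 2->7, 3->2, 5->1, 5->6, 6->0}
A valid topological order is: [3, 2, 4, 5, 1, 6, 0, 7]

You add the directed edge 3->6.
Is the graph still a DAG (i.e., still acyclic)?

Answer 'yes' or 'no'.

Answer: yes

Derivation:
Given toposort: [3, 2, 4, 5, 1, 6, 0, 7]
Position of 3: index 0; position of 6: index 5
New edge 3->6: forward
Forward edge: respects the existing order. Still a DAG, same toposort still valid.
Still a DAG? yes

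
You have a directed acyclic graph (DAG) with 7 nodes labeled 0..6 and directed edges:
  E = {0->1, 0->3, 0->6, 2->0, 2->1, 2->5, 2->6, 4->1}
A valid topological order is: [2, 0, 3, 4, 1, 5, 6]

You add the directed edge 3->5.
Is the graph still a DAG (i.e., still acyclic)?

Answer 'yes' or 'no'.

Answer: yes

Derivation:
Given toposort: [2, 0, 3, 4, 1, 5, 6]
Position of 3: index 2; position of 5: index 5
New edge 3->5: forward
Forward edge: respects the existing order. Still a DAG, same toposort still valid.
Still a DAG? yes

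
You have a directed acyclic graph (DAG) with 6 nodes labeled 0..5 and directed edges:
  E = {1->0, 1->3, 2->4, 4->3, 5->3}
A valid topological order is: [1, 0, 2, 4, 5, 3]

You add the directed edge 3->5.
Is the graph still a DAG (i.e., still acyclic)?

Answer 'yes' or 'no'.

Answer: no

Derivation:
Given toposort: [1, 0, 2, 4, 5, 3]
Position of 3: index 5; position of 5: index 4
New edge 3->5: backward (u after v in old order)
Backward edge: old toposort is now invalid. Check if this creates a cycle.
Does 5 already reach 3? Reachable from 5: [3, 5]. YES -> cycle!
Still a DAG? no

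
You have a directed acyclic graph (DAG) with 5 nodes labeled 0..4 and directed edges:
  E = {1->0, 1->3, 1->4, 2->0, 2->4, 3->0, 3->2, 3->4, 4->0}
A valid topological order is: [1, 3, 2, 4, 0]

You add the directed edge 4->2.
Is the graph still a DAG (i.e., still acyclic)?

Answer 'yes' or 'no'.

Given toposort: [1, 3, 2, 4, 0]
Position of 4: index 3; position of 2: index 2
New edge 4->2: backward (u after v in old order)
Backward edge: old toposort is now invalid. Check if this creates a cycle.
Does 2 already reach 4? Reachable from 2: [0, 2, 4]. YES -> cycle!
Still a DAG? no

Answer: no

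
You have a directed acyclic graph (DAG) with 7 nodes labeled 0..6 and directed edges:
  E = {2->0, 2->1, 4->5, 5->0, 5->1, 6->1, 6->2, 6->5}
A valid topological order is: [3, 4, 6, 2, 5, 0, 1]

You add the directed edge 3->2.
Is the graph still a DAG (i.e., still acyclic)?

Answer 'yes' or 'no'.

Answer: yes

Derivation:
Given toposort: [3, 4, 6, 2, 5, 0, 1]
Position of 3: index 0; position of 2: index 3
New edge 3->2: forward
Forward edge: respects the existing order. Still a DAG, same toposort still valid.
Still a DAG? yes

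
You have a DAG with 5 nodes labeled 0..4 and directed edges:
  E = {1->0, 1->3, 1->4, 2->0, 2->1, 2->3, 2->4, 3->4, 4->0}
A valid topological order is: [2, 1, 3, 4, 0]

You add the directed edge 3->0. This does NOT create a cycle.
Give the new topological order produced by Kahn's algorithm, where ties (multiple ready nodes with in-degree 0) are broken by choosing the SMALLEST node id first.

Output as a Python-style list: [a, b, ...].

Answer: [2, 1, 3, 4, 0]

Derivation:
Old toposort: [2, 1, 3, 4, 0]
Added edge: 3->0
Position of 3 (2) < position of 0 (4). Old order still valid.
Run Kahn's algorithm (break ties by smallest node id):
  initial in-degrees: [4, 1, 0, 2, 3]
  ready (indeg=0): [2]
  pop 2: indeg[0]->3; indeg[1]->0; indeg[3]->1; indeg[4]->2 | ready=[1] | order so far=[2]
  pop 1: indeg[0]->2; indeg[3]->0; indeg[4]->1 | ready=[3] | order so far=[2, 1]
  pop 3: indeg[0]->1; indeg[4]->0 | ready=[4] | order so far=[2, 1, 3]
  pop 4: indeg[0]->0 | ready=[0] | order so far=[2, 1, 3, 4]
  pop 0: no out-edges | ready=[] | order so far=[2, 1, 3, 4, 0]
  Result: [2, 1, 3, 4, 0]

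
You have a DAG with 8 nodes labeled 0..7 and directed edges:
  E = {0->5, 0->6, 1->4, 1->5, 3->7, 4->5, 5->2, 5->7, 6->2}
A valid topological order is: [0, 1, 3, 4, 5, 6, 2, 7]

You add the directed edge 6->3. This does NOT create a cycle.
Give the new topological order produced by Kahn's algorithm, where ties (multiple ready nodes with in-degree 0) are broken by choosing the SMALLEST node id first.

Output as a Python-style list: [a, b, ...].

Old toposort: [0, 1, 3, 4, 5, 6, 2, 7]
Added edge: 6->3
Position of 6 (5) > position of 3 (2). Must reorder: 6 must now come before 3.
Run Kahn's algorithm (break ties by smallest node id):
  initial in-degrees: [0, 0, 2, 1, 1, 3, 1, 2]
  ready (indeg=0): [0, 1]
  pop 0: indeg[5]->2; indeg[6]->0 | ready=[1, 6] | order so far=[0]
  pop 1: indeg[4]->0; indeg[5]->1 | ready=[4, 6] | order so far=[0, 1]
  pop 4: indeg[5]->0 | ready=[5, 6] | order so far=[0, 1, 4]
  pop 5: indeg[2]->1; indeg[7]->1 | ready=[6] | order so far=[0, 1, 4, 5]
  pop 6: indeg[2]->0; indeg[3]->0 | ready=[2, 3] | order so far=[0, 1, 4, 5, 6]
  pop 2: no out-edges | ready=[3] | order so far=[0, 1, 4, 5, 6, 2]
  pop 3: indeg[7]->0 | ready=[7] | order so far=[0, 1, 4, 5, 6, 2, 3]
  pop 7: no out-edges | ready=[] | order so far=[0, 1, 4, 5, 6, 2, 3, 7]
  Result: [0, 1, 4, 5, 6, 2, 3, 7]

Answer: [0, 1, 4, 5, 6, 2, 3, 7]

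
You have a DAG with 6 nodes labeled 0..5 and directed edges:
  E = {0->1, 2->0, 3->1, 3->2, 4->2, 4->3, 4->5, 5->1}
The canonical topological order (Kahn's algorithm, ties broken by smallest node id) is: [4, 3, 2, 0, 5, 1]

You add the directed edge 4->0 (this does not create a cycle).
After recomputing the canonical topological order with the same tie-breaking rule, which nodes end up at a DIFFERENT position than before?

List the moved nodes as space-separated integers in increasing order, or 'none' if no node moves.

Old toposort: [4, 3, 2, 0, 5, 1]
Added edge 4->0
Recompute Kahn (smallest-id tiebreak):
  initial in-degrees: [2, 3, 2, 1, 0, 1]
  ready (indeg=0): [4]
  pop 4: indeg[0]->1; indeg[2]->1; indeg[3]->0; indeg[5]->0 | ready=[3, 5] | order so far=[4]
  pop 3: indeg[1]->2; indeg[2]->0 | ready=[2, 5] | order so far=[4, 3]
  pop 2: indeg[0]->0 | ready=[0, 5] | order so far=[4, 3, 2]
  pop 0: indeg[1]->1 | ready=[5] | order so far=[4, 3, 2, 0]
  pop 5: indeg[1]->0 | ready=[1] | order so far=[4, 3, 2, 0, 5]
  pop 1: no out-edges | ready=[] | order so far=[4, 3, 2, 0, 5, 1]
New canonical toposort: [4, 3, 2, 0, 5, 1]
Compare positions:
  Node 0: index 3 -> 3 (same)
  Node 1: index 5 -> 5 (same)
  Node 2: index 2 -> 2 (same)
  Node 3: index 1 -> 1 (same)
  Node 4: index 0 -> 0 (same)
  Node 5: index 4 -> 4 (same)
Nodes that changed position: none

Answer: none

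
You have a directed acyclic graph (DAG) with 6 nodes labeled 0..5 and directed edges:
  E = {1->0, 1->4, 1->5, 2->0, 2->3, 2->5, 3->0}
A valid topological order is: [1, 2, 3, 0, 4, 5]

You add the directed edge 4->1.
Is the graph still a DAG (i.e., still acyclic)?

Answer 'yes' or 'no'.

Answer: no

Derivation:
Given toposort: [1, 2, 3, 0, 4, 5]
Position of 4: index 4; position of 1: index 0
New edge 4->1: backward (u after v in old order)
Backward edge: old toposort is now invalid. Check if this creates a cycle.
Does 1 already reach 4? Reachable from 1: [0, 1, 4, 5]. YES -> cycle!
Still a DAG? no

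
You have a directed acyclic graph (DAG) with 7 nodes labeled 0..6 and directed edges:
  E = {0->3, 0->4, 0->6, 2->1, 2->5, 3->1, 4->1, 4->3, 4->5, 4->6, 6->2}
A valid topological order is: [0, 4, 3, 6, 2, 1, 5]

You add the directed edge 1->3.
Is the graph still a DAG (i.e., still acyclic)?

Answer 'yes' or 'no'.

Given toposort: [0, 4, 3, 6, 2, 1, 5]
Position of 1: index 5; position of 3: index 2
New edge 1->3: backward (u after v in old order)
Backward edge: old toposort is now invalid. Check if this creates a cycle.
Does 3 already reach 1? Reachable from 3: [1, 3]. YES -> cycle!
Still a DAG? no

Answer: no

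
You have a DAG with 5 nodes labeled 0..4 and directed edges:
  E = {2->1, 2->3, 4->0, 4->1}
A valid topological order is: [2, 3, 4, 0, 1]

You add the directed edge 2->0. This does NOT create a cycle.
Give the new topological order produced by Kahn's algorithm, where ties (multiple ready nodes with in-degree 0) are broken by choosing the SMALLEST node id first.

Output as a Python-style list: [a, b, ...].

Answer: [2, 3, 4, 0, 1]

Derivation:
Old toposort: [2, 3, 4, 0, 1]
Added edge: 2->0
Position of 2 (0) < position of 0 (3). Old order still valid.
Run Kahn's algorithm (break ties by smallest node id):
  initial in-degrees: [2, 2, 0, 1, 0]
  ready (indeg=0): [2, 4]
  pop 2: indeg[0]->1; indeg[1]->1; indeg[3]->0 | ready=[3, 4] | order so far=[2]
  pop 3: no out-edges | ready=[4] | order so far=[2, 3]
  pop 4: indeg[0]->0; indeg[1]->0 | ready=[0, 1] | order so far=[2, 3, 4]
  pop 0: no out-edges | ready=[1] | order so far=[2, 3, 4, 0]
  pop 1: no out-edges | ready=[] | order so far=[2, 3, 4, 0, 1]
  Result: [2, 3, 4, 0, 1]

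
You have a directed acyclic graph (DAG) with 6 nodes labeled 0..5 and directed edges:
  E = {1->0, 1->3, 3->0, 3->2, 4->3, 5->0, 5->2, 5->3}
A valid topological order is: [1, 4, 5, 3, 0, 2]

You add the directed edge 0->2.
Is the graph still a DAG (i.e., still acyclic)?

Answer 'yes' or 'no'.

Given toposort: [1, 4, 5, 3, 0, 2]
Position of 0: index 4; position of 2: index 5
New edge 0->2: forward
Forward edge: respects the existing order. Still a DAG, same toposort still valid.
Still a DAG? yes

Answer: yes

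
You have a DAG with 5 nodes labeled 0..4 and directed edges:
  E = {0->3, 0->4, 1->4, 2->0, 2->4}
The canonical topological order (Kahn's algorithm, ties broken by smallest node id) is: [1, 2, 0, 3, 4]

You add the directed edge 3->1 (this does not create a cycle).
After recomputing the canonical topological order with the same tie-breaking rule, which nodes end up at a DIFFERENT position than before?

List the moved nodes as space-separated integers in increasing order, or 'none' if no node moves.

Answer: 0 1 2 3

Derivation:
Old toposort: [1, 2, 0, 3, 4]
Added edge 3->1
Recompute Kahn (smallest-id tiebreak):
  initial in-degrees: [1, 1, 0, 1, 3]
  ready (indeg=0): [2]
  pop 2: indeg[0]->0; indeg[4]->2 | ready=[0] | order so far=[2]
  pop 0: indeg[3]->0; indeg[4]->1 | ready=[3] | order so far=[2, 0]
  pop 3: indeg[1]->0 | ready=[1] | order so far=[2, 0, 3]
  pop 1: indeg[4]->0 | ready=[4] | order so far=[2, 0, 3, 1]
  pop 4: no out-edges | ready=[] | order so far=[2, 0, 3, 1, 4]
New canonical toposort: [2, 0, 3, 1, 4]
Compare positions:
  Node 0: index 2 -> 1 (moved)
  Node 1: index 0 -> 3 (moved)
  Node 2: index 1 -> 0 (moved)
  Node 3: index 3 -> 2 (moved)
  Node 4: index 4 -> 4 (same)
Nodes that changed position: 0 1 2 3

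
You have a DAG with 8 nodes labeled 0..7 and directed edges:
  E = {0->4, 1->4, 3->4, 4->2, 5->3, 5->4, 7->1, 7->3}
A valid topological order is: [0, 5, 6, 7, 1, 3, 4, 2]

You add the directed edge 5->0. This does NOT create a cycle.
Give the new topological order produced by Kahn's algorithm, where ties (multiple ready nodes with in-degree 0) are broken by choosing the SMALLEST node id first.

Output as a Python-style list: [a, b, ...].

Answer: [5, 0, 6, 7, 1, 3, 4, 2]

Derivation:
Old toposort: [0, 5, 6, 7, 1, 3, 4, 2]
Added edge: 5->0
Position of 5 (1) > position of 0 (0). Must reorder: 5 must now come before 0.
Run Kahn's algorithm (break ties by smallest node id):
  initial in-degrees: [1, 1, 1, 2, 4, 0, 0, 0]
  ready (indeg=0): [5, 6, 7]
  pop 5: indeg[0]->0; indeg[3]->1; indeg[4]->3 | ready=[0, 6, 7] | order so far=[5]
  pop 0: indeg[4]->2 | ready=[6, 7] | order so far=[5, 0]
  pop 6: no out-edges | ready=[7] | order so far=[5, 0, 6]
  pop 7: indeg[1]->0; indeg[3]->0 | ready=[1, 3] | order so far=[5, 0, 6, 7]
  pop 1: indeg[4]->1 | ready=[3] | order so far=[5, 0, 6, 7, 1]
  pop 3: indeg[4]->0 | ready=[4] | order so far=[5, 0, 6, 7, 1, 3]
  pop 4: indeg[2]->0 | ready=[2] | order so far=[5, 0, 6, 7, 1, 3, 4]
  pop 2: no out-edges | ready=[] | order so far=[5, 0, 6, 7, 1, 3, 4, 2]
  Result: [5, 0, 6, 7, 1, 3, 4, 2]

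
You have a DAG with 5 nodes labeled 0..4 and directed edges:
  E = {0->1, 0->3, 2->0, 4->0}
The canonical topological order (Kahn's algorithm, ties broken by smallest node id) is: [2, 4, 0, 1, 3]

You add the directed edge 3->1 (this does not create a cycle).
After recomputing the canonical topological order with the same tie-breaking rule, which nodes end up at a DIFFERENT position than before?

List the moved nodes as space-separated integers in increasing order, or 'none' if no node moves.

Answer: 1 3

Derivation:
Old toposort: [2, 4, 0, 1, 3]
Added edge 3->1
Recompute Kahn (smallest-id tiebreak):
  initial in-degrees: [2, 2, 0, 1, 0]
  ready (indeg=0): [2, 4]
  pop 2: indeg[0]->1 | ready=[4] | order so far=[2]
  pop 4: indeg[0]->0 | ready=[0] | order so far=[2, 4]
  pop 0: indeg[1]->1; indeg[3]->0 | ready=[3] | order so far=[2, 4, 0]
  pop 3: indeg[1]->0 | ready=[1] | order so far=[2, 4, 0, 3]
  pop 1: no out-edges | ready=[] | order so far=[2, 4, 0, 3, 1]
New canonical toposort: [2, 4, 0, 3, 1]
Compare positions:
  Node 0: index 2 -> 2 (same)
  Node 1: index 3 -> 4 (moved)
  Node 2: index 0 -> 0 (same)
  Node 3: index 4 -> 3 (moved)
  Node 4: index 1 -> 1 (same)
Nodes that changed position: 1 3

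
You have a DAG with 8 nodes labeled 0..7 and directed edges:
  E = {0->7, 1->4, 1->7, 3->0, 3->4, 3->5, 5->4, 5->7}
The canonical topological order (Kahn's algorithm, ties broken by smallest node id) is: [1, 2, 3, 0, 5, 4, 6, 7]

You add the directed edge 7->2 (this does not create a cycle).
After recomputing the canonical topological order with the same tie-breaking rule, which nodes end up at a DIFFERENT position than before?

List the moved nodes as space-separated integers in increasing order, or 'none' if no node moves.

Answer: 0 2 3 4 5 6 7

Derivation:
Old toposort: [1, 2, 3, 0, 5, 4, 6, 7]
Added edge 7->2
Recompute Kahn (smallest-id tiebreak):
  initial in-degrees: [1, 0, 1, 0, 3, 1, 0, 3]
  ready (indeg=0): [1, 3, 6]
  pop 1: indeg[4]->2; indeg[7]->2 | ready=[3, 6] | order so far=[1]
  pop 3: indeg[0]->0; indeg[4]->1; indeg[5]->0 | ready=[0, 5, 6] | order so far=[1, 3]
  pop 0: indeg[7]->1 | ready=[5, 6] | order so far=[1, 3, 0]
  pop 5: indeg[4]->0; indeg[7]->0 | ready=[4, 6, 7] | order so far=[1, 3, 0, 5]
  pop 4: no out-edges | ready=[6, 7] | order so far=[1, 3, 0, 5, 4]
  pop 6: no out-edges | ready=[7] | order so far=[1, 3, 0, 5, 4, 6]
  pop 7: indeg[2]->0 | ready=[2] | order so far=[1, 3, 0, 5, 4, 6, 7]
  pop 2: no out-edges | ready=[] | order so far=[1, 3, 0, 5, 4, 6, 7, 2]
New canonical toposort: [1, 3, 0, 5, 4, 6, 7, 2]
Compare positions:
  Node 0: index 3 -> 2 (moved)
  Node 1: index 0 -> 0 (same)
  Node 2: index 1 -> 7 (moved)
  Node 3: index 2 -> 1 (moved)
  Node 4: index 5 -> 4 (moved)
  Node 5: index 4 -> 3 (moved)
  Node 6: index 6 -> 5 (moved)
  Node 7: index 7 -> 6 (moved)
Nodes that changed position: 0 2 3 4 5 6 7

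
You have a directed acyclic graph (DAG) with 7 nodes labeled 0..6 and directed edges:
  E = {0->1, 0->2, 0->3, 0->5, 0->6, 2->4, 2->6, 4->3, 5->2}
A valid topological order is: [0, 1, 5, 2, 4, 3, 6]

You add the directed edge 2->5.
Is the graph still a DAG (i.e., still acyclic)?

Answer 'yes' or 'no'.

Answer: no

Derivation:
Given toposort: [0, 1, 5, 2, 4, 3, 6]
Position of 2: index 3; position of 5: index 2
New edge 2->5: backward (u after v in old order)
Backward edge: old toposort is now invalid. Check if this creates a cycle.
Does 5 already reach 2? Reachable from 5: [2, 3, 4, 5, 6]. YES -> cycle!
Still a DAG? no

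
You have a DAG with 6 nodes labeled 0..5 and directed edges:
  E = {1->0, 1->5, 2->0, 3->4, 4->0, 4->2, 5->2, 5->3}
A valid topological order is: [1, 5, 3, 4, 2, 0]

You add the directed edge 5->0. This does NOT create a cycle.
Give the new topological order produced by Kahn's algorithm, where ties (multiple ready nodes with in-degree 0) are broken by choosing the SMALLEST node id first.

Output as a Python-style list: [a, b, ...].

Answer: [1, 5, 3, 4, 2, 0]

Derivation:
Old toposort: [1, 5, 3, 4, 2, 0]
Added edge: 5->0
Position of 5 (1) < position of 0 (5). Old order still valid.
Run Kahn's algorithm (break ties by smallest node id):
  initial in-degrees: [4, 0, 2, 1, 1, 1]
  ready (indeg=0): [1]
  pop 1: indeg[0]->3; indeg[5]->0 | ready=[5] | order so far=[1]
  pop 5: indeg[0]->2; indeg[2]->1; indeg[3]->0 | ready=[3] | order so far=[1, 5]
  pop 3: indeg[4]->0 | ready=[4] | order so far=[1, 5, 3]
  pop 4: indeg[0]->1; indeg[2]->0 | ready=[2] | order so far=[1, 5, 3, 4]
  pop 2: indeg[0]->0 | ready=[0] | order so far=[1, 5, 3, 4, 2]
  pop 0: no out-edges | ready=[] | order so far=[1, 5, 3, 4, 2, 0]
  Result: [1, 5, 3, 4, 2, 0]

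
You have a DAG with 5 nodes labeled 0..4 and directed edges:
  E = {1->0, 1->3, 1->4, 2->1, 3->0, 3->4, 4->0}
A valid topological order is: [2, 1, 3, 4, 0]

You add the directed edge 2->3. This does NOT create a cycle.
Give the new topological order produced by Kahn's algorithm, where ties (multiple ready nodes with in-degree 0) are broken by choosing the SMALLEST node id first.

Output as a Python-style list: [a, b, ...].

Answer: [2, 1, 3, 4, 0]

Derivation:
Old toposort: [2, 1, 3, 4, 0]
Added edge: 2->3
Position of 2 (0) < position of 3 (2). Old order still valid.
Run Kahn's algorithm (break ties by smallest node id):
  initial in-degrees: [3, 1, 0, 2, 2]
  ready (indeg=0): [2]
  pop 2: indeg[1]->0; indeg[3]->1 | ready=[1] | order so far=[2]
  pop 1: indeg[0]->2; indeg[3]->0; indeg[4]->1 | ready=[3] | order so far=[2, 1]
  pop 3: indeg[0]->1; indeg[4]->0 | ready=[4] | order so far=[2, 1, 3]
  pop 4: indeg[0]->0 | ready=[0] | order so far=[2, 1, 3, 4]
  pop 0: no out-edges | ready=[] | order so far=[2, 1, 3, 4, 0]
  Result: [2, 1, 3, 4, 0]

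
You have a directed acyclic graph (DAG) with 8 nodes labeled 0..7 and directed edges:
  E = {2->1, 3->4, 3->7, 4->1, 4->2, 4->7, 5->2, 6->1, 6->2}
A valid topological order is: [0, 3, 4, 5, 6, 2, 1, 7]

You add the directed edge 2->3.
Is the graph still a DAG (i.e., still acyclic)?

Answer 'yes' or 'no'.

Given toposort: [0, 3, 4, 5, 6, 2, 1, 7]
Position of 2: index 5; position of 3: index 1
New edge 2->3: backward (u after v in old order)
Backward edge: old toposort is now invalid. Check if this creates a cycle.
Does 3 already reach 2? Reachable from 3: [1, 2, 3, 4, 7]. YES -> cycle!
Still a DAG? no

Answer: no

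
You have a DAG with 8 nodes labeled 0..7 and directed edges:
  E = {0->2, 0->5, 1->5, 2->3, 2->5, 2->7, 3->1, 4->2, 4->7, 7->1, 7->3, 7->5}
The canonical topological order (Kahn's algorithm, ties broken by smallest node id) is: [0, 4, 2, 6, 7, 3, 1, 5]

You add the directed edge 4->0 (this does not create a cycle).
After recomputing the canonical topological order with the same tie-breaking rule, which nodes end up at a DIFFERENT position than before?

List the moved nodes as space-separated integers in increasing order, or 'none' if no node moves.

Answer: 0 4

Derivation:
Old toposort: [0, 4, 2, 6, 7, 3, 1, 5]
Added edge 4->0
Recompute Kahn (smallest-id tiebreak):
  initial in-degrees: [1, 2, 2, 2, 0, 4, 0, 2]
  ready (indeg=0): [4, 6]
  pop 4: indeg[0]->0; indeg[2]->1; indeg[7]->1 | ready=[0, 6] | order so far=[4]
  pop 0: indeg[2]->0; indeg[5]->3 | ready=[2, 6] | order so far=[4, 0]
  pop 2: indeg[3]->1; indeg[5]->2; indeg[7]->0 | ready=[6, 7] | order so far=[4, 0, 2]
  pop 6: no out-edges | ready=[7] | order so far=[4, 0, 2, 6]
  pop 7: indeg[1]->1; indeg[3]->0; indeg[5]->1 | ready=[3] | order so far=[4, 0, 2, 6, 7]
  pop 3: indeg[1]->0 | ready=[1] | order so far=[4, 0, 2, 6, 7, 3]
  pop 1: indeg[5]->0 | ready=[5] | order so far=[4, 0, 2, 6, 7, 3, 1]
  pop 5: no out-edges | ready=[] | order so far=[4, 0, 2, 6, 7, 3, 1, 5]
New canonical toposort: [4, 0, 2, 6, 7, 3, 1, 5]
Compare positions:
  Node 0: index 0 -> 1 (moved)
  Node 1: index 6 -> 6 (same)
  Node 2: index 2 -> 2 (same)
  Node 3: index 5 -> 5 (same)
  Node 4: index 1 -> 0 (moved)
  Node 5: index 7 -> 7 (same)
  Node 6: index 3 -> 3 (same)
  Node 7: index 4 -> 4 (same)
Nodes that changed position: 0 4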